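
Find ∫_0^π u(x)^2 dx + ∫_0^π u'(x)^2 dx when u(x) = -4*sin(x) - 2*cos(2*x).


||u||_{H^1(0,π)}^2 = -160/3 + 26*π

u'(x) = 4*sin(2*x) - 4*cos(x).
Expand u² and (u')² and integrate term by term on (0, π), using: for integers n ≥ 1, ∫_0^π sin²(nx) dx = ∫_0^π cos²(nx) dx = π/2; for n ≠ n', ∫_0^π sin(nx)sin(n'x) dx = ∫_0^π cos(nx)cos(n'x) dx = 0; and by product-to-sum, ∫_0^π sin(nx)cos(n'x) dx = ½∫_0^π [sin((n+n')x) + sin((n−n')x)] dx, which is 0 when n+n' is even and 2n/(n²−n'²) when n+n' is odd (it need not vanish on (0, π)).
  u² squared terms: (-4)²·∫sin(x)² dx = 16·π/2 = 8*π;  (-2)²·∫cos(2x)² dx = 4·π/2 = 2*π.
  u² cross terms: 2·(-4)·(-2)·∫sin(x)·cos(2x) dx = 16·(-2/3) = -32/3.
  So ∫_0^π u² dx = 8*π + 2*π − 32/3 = -32/3 + 10*π.
  (u')² squared terms: (-4)²·∫cos(x)² dx = 16·π/2 = 8*π;  (4)²·∫sin(2x)² dx = 16·π/2 = 8*π.
  (u')² cross terms: 2·(-4)·(4)·∫cos(x)·sin(2x) dx = -32·(4/3) = -128/3.
  So ∫_0^π (u')² dx = 8*π + 8*π − 128/3 = -128/3 + 16*π.
||u||_{H^1}^2 = (-32/3 + 10*π) + (-128/3 + 16*π) = -160/3 + 26*π.


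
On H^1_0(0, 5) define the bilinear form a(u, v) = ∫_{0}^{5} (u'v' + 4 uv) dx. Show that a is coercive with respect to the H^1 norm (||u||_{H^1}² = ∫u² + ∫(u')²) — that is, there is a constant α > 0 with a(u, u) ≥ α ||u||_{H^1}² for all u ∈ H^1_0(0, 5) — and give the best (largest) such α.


α = 1

Coercivity of a(·,·) on H^1_0(0, 5) means a(u, u) ≥ α ||u||_{H^1}² for every u ∈ H^1_0.
The interval has length L = 5, and Poincaré/coercivity depend only on L. Here a(u, u) = ∫(u')² + (4)·∫u².
Here c = 4 ≥ 1, so a(u,u) = ∫(u')² + c∫u² ≥ ∫(u')² + ∫u² = ||u||_{H^1}², i.e. α = 1 works. No larger α is possible: a(u,u) ≥ α||u||_{H^1}² means (1−α)∫(u')² ≥ (α−c)∫u², and for the modes u_n = sin(nπ(x−x₀)/L) (x₀ the left endpoint) one has ∫u_n²/∫(u_n')² = (L/(nπ))² → 0, so a(u_n,u_n)/||u_n||_{H^1}² → 1. Hence the optimal constant is α = 1.
Therefore α = 1.


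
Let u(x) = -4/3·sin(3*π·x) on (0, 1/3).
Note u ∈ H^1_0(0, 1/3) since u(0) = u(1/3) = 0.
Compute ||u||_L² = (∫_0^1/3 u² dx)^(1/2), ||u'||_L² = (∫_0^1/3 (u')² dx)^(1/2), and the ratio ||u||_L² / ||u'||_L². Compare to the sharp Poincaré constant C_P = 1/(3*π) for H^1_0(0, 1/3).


||u||_L² / ||u'||_L² = 1/(3*π) = C_P.

u(x) = -4/3·sin(3*π·x), so u'(x) = -4*π*cos(3*π*x).
Writing u(x) = A·sin(kπx/L) with A = -4/3 and k = 1, use ∫_0^L sin²(kπx/L) dx = L/2 and ∫_0^L cos²(kπx/L) dx = L/2.
u² = 16/9·sin²(3*π·x) and (u')² = 16*π^2·cos²(3*π·x), and each of sin², cos² integrates to L/2 = 1/6 over (0, 1/3).
∫_0^1/3 u² dx = 8/27, so ||u||_L² = 2*sqrt(6)/9.
∫_0^1/3 (u')² dx = 8*π^2/3, so ||u'||_L² = 2*sqrt(6)*π/3.
Ratio ||u||_L² / ||u'||_L² = 1/(3*π).
Sharp Poincaré constant on H^1_0(0, 1/3) is C_P = L/π = 1/(3*π), achieved by sin(3*π·x).
This is the k = 1 eigenfunction (up to amplitude), so the ratio equals the sharp Poincaré constant exactly.


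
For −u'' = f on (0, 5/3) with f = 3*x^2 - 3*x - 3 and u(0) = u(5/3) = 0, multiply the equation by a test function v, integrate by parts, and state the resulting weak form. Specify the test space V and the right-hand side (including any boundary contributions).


V = H^1_0(0, 5/3) (so v(0) = v(5/3) = 0); weak form: ∫_0^5/3 u'v' dx = ∫_0^5/3 (3*x^2 - 3*x - 3) v dx for all v ∈ V.

Multiply both sides by a test function v and integrate from 0 to 5/3:
  ∫_0^5/3 −u''(x) v(x) dx = ∫_0^5/3 f(x) v(x) dx.
Integrate the LHS by parts once:
  ∫_0^5/3 −u'' v dx = −[u'(x) v(x)]_0^5/3 + ∫_0^5/3 u'(x) v'(x) dx.
Thus ∫_0^5/3 u'(x) v'(x) dx = ∫_0^5/3 f(x) v(x) dx + [u'(x) v(x)]_0^5/3.
Choose V so that boundary terms are either known or forced to vanish.
u is Dirichlet: u(0) = u(5/3) = 0. Let V = H^1_0(0, 5/3); then v(0) = v(5/3) = 0, and [u' v]_0^5/3 = 0.
Weak formulation: find u (satisfying any essential BC) such that ∫_0^5/3 u'(x) v'(x) dx = ∫_0^5/3 f v dx for all v ∈ V.
Substituting f(x) = 3*x^2 - 3*x - 3, the right-hand side is ∫_0^5/3 (3*x^2 - 3*x - 3) v dx.


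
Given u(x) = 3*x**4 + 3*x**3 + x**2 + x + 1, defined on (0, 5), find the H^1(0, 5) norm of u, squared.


||u||_{H^1}^2 = 445270265/84

The H^1 norm (squared) on an interval (0, L) is
  ||u||_{H^1}^2 = ∫_0^L u(x)^2 dx + ∫_0^L u'(x)^2 dx.
Compute u'(x) = 12*x**3 + 9*x**2 + 2*x + 1.
Then u(x)^2 = 9*x**8 + 18*x**7 + 15*x**6 + 12*x**5 + 13*x**4 + 8*x**3 + 3*x**2 + 2*x + 1 and u'(x)^2 = 144*x**6 + 216*x**5 + 129*x**4 + 60*x**3 + 22*x**2 + 4*x + 1.
Integrate each monomial from 0 to 5 using ∫_0^5 c·x^n dx = c·5^(n+1)/(n+1):
  ∫_0^5 u(x)^2 dx = ∫_0^5 (9*x^8 + 18*x^7 + 15*x^6 + 12*x^5 + 13*x^4 + 8*x^3 + 3*x^2 + 2*x + 1) dx. Term by term:
    ∫_0^5 9*x^8 dx = 1953125;  ∫_0^5 18*x^7 dx = 3515625/4;  ∫_0^5 15*x^6 dx = 1171875/7;
    ∫_0^5 12*x^5 dx = 31250;  ∫_0^5 13*x^4 dx = 8125;  ∫_0^5 8*x^3 dx = 1250;
    ∫_0^5 3*x^2 dx = 125;  ∫_0^5 2*x dx = 25;  ∫_0^5 1 dx = 5.
  Sum: 1953125 + 3515625/4 + 1171875/7 + 31250 + 8125 + 1250 + 125 + 25 + 5 = 85126215/28.
  ∫_0^5 u'(x)^2 dx = ∫_0^5 (144*x^6 + 216*x^5 + 129*x^4 + 60*x^3 + 22*x^2 + 4*x + 1) dx. Term by term:
    ∫_0^5 144*x^6 dx = 11250000/7;  ∫_0^5 216*x^5 dx = 562500;  ∫_0^5 129*x^4 dx = 80625;
    ∫_0^5 60*x^3 dx = 9375;  ∫_0^5 22*x^2 dx = 2750/3;  ∫_0^5 4*x dx = 50;
    ∫_0^5 1 dx = 5.
  Sum: 11250000/7 + 562500 + 80625 + 9375 + 2750/3 + 50 + 5 = 47472905/21.
Adding: ||u||_{H^1}^2 = 85126215/28 + 47472905/21 = 445270265/84.


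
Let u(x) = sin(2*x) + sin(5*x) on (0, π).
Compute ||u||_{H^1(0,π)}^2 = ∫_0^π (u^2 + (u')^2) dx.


||u||_{H^1(0,π)}^2 = 31*π/2

u'(x) = 2*cos(2*x) + 5*cos(5*x).
Expand u² and (u')² and integrate term by term on (0, π), using: for integers n ≥ 1, ∫_0^π sin²(nx) dx = ∫_0^π cos²(nx) dx = π/2; for n ≠ n', ∫_0^π sin(nx)sin(n'x) dx = ∫_0^π cos(nx)cos(n'x) dx = 0; and by product-to-sum, ∫_0^π sin(nx)cos(n'x) dx = ½∫_0^π [sin((n+n')x) + sin((n−n')x)] dx, which is 0 when n+n' is even and 2n/(n²−n'²) when n+n' is odd (it need not vanish on (0, π)).
  u² squared terms: (1)²·∫sin(2x)² dx = 1·π/2 = π/2;  (1)²·∫sin(5x)² dx = 1·π/2 = π/2.
  u² cross terms: 2·(1)·(1)·∫sin(2x)·sin(5x) dx = 2·(0) = 0.
  So ∫_0^π u² dx = π/2 + π/2 + 0 = π.
  (u')² squared terms: (2)²·∫cos(2x)² dx = 4·π/2 = 2*π;  (5)²·∫cos(5x)² dx = 25·π/2 = 25*π/2.
  (u')² cross terms: 2·(2)·(5)·∫cos(2x)·cos(5x) dx = 20·(0) = 0.
  So ∫_0^π (u')² dx = 2*π + 25*π/2 + 0 = 29*π/2.
||u||_{H^1}^2 = (π) + (29*π/2) = 31*π/2.


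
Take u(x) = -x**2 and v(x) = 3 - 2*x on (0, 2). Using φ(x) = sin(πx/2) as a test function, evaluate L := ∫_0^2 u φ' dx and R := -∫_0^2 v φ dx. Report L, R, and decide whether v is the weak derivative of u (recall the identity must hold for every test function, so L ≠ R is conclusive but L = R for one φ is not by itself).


LHS = 8/π, RHS = -4/π. No, v is not the weak derivative of u.

u(x) = -x**2, classical derivative u'(x) = -2*x.
φ(x) = sin(πx/2), so φ'(x) = π*cos(π*x/2)/2.
Note φ(0) = φ(2) = 0, so the boundary term u·φ vanishes.
LHS = ∫_0^2 u(x) φ'(x) dx = ∫_0^2 (-π*x^2*cos(π*x/2)/2) dx. Term by term:
  ∫_0^2 -π*x^2*cos(π*x/2)/2 dx = 8/π.
So LHS = 8/π.
∫_0^2 v(x) φ(x) dx = ∫_0^2 (-2*x*sin(π*x/2) + 3*sin(π*x/2)) dx. Term by term:
  ∫_0^2 3*sin(π*x/2) dx = 12/π;  ∫_0^2 -2*x*sin(π*x/2) dx = -8/π.
Sum: 12/π − 8/π = 4/π.
So RHS = -∫_0^2 v(x) φ(x) dx = -4/π.
LHS − RHS = 12/π ≠ 0, so the identity fails.
(For a valid weak derivative the identity must hold for EVERY test function, in particular this one. The failure shows v is NOT the weak derivative of u.)
Correct weak derivative would be u'(x) = -2*x.


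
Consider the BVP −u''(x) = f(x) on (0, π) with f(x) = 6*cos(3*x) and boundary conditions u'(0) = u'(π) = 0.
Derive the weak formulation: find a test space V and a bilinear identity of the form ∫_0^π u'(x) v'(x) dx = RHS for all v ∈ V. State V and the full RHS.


V = H^1(0, π) (no boundary constraint on v; u is determined up to an additive constant); weak form: ∫_0^π u'v' dx = ∫_0^π (6*cos(3*x)) v dx for all v ∈ V.

Multiply both sides by a test function v and integrate from 0 to π:
  ∫_0^π −u''(x) v(x) dx = ∫_0^π f(x) v(x) dx.
Integrate the LHS by parts once:
  ∫_0^π −u'' v dx = −[u'(x) v(x)]_0^π + ∫_0^π u'(x) v'(x) dx.
Thus ∫_0^π u'(x) v'(x) dx = ∫_0^π f(x) v(x) dx + [u'(x) v(x)]_0^π.
Choose V so that boundary terms are either known or forced to vanish.
u has homogeneous Neumann: u'(0) = u'(π) = 0. So [u' v]_0^π = 0·v(π) − 0·v(0) = 0 for any v; take V = H^1(0, π).
Weak formulation: find u (satisfying any essential BC) such that ∫_0^π u'(x) v'(x) dx = ∫_0^π f v dx for all v ∈ V (homogeneous Neumann, so boundary terms vanish).
Substituting f(x) = 6*cos(3*x), the right-hand side is ∫_0^π (6*cos(3*x)) v dx.
Compatibility check (pure Neumann): taking v ≡ 1 ∈ V gives 0 = ∫_0^π f dx + (0) − (0), i.e. ∫_0^π f dx must equal u'(0) − u'(π) = 0. Indeed ∫_0^π (6*cos(3*x)) dx = 0, so the data are compatible. The solution is then unique only up to an additive constant (fix it e.g. by requiring ∫_0^π u dx = 0).


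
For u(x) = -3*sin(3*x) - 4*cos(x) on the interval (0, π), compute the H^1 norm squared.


||u||_{H^1(0,π)}^2 = 61*π

u'(x) = 4*sin(x) - 9*cos(3*x).
Expand u² and (u')² and integrate term by term on (0, π), using: for integers n ≥ 1, ∫_0^π sin²(nx) dx = ∫_0^π cos²(nx) dx = π/2; for n ≠ n', ∫_0^π sin(nx)sin(n'x) dx = ∫_0^π cos(nx)cos(n'x) dx = 0; and by product-to-sum, ∫_0^π sin(nx)cos(n'x) dx = ½∫_0^π [sin((n+n')x) + sin((n−n')x)] dx, which is 0 when n+n' is even and 2n/(n²−n'²) when n+n' is odd (it need not vanish on (0, π)).
  u² squared terms: (-4)²·∫cos(x)² dx = 16·π/2 = 8*π;  (-3)²·∫sin(3x)² dx = 9·π/2 = 9*π/2.
  u² cross terms: 2·(-4)·(-3)·∫cos(x)·sin(3x) dx = 24·(0) = 0.
  So ∫_0^π u² dx = 8*π + 9*π/2 + 0 = 25*π/2.
  (u')² squared terms: (-9)²·∫cos(3x)² dx = 81·π/2 = 81*π/2;  (4)²·∫sin(x)² dx = 16·π/2 = 8*π.
  (u')² cross terms: 2·(-9)·(4)·∫cos(3x)·sin(x) dx = -72·(0) = 0.
  So ∫_0^π (u')² dx = 81*π/2 + 8*π + 0 = 97*π/2.
||u||_{H^1}^2 = (25*π/2) + (97*π/2) = 61*π.


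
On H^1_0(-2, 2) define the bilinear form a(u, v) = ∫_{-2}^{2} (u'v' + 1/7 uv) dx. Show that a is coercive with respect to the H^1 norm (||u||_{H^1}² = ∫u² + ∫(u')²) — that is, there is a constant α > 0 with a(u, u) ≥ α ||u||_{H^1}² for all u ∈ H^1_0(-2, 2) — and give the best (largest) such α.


α = (16/7 + π^2)/(π^2 + 16)

Coercivity of a(·,·) on H^1_0(-2, 2) means a(u, u) ≥ α ||u||_{H^1}² for every u ∈ H^1_0.
The interval has length L = 4, and Poincaré/coercivity depend only on L. Here a(u, u) = ∫(u')² + (1/7)·∫u².
Here 0 < c = 1/7 < 1. The condition a(u,u) ≥ α||u||_{H^1}² reads (1−α)∫(u')² ≥ (α−c)∫u². Any admissible α is ≤ 1 (rapidly oscillating u have ∫u²/∫(u')² → 0), and α = 1 would force 0 ≥ (1−c)∫u², impossible since c < 1; so 1−α > 0. By the sharp Poincaré inequality on H^1_0 of an interval of length L, ∫(u')² ≥ (π/L)²∫u² with equality for the first sine mode sin(π(x−x₀)/L) (x₀ the left endpoint), so the inequality holds for all u iff (1−α)(π/L)² ≥ α − c, i.e. α ≤ ((π/L)² + c)/((π/L)² + 1) = (1 + c(L/π)²)/(1 + (L/π)²). With (π/L)² = π^2/16 and c = 1/7, the largest admissible constant is α = ((π/L)² + c)/((π/L)² + 1).
Simplifying, α = (16/7 + π^2)/(π^2 + 16).


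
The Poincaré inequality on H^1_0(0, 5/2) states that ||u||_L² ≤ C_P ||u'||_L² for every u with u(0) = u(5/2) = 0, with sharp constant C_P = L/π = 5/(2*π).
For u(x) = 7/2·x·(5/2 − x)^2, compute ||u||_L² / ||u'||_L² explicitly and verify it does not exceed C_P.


||u||_L² / ||u'||_L² = 5*sqrt(14)/28 < C_P = 5/(2*π).

u(x) = 7/2·x·(5/2 − x)^2, so u'(x) = 21*x^2/2 - 35*x + 175/8.
u(x) = 7/2·x·(5/2 − x)^2 vanishes at x = 0 and x = 5/2, so u ∈ H^1_0(0, 5/2). Differentiate via the product rule and integrate the resulting polynomials term by term.
  ∫_0^5/2 u² dx = ∫_0^5/2 (49*x^6/4 - 245*x^5/2 + 3675*x^4/8 - 6125*x^3/8 + 30625*x^2/64) dx. Term by term:
    ∫_0^5/2 49*x^6/4 dx = 546875/512;  ∫_0^5/2 -245*x^5/2 dx = -3828125/768;  ∫_0^5/2 3675*x^4/8 dx = 2296875/256;
    ∫_0^5/2 -6125*x^3/8 dx = -3828125/512;  ∫_0^5/2 30625*x^2/64 dx = 3828125/1536.
  Sum: 546875/512 − 3828125/768 + 2296875/256 − 3828125/512 + 3828125/1536 = 109375/1536.
  ∫_0^5/2 (u')² dx = ∫_0^5/2 (441*x^4/4 - 735*x^3 + 13475*x^2/8 - 6125*x/4 + 30625/64) dx. Term by term:
    ∫_0^5/2 441*x^4/4 dx = 275625/128;  ∫_0^5/2 -735*x^3 dx = -459375/64;  ∫_0^5/2 13475*x^2/8 dx = 1684375/192;
    ∫_0^5/2 -6125*x/4 dx = -153125/32;  ∫_0^5/2 30625/64 dx = 153125/128.
  Sum: 275625/128 − 459375/64 + 1684375/192 − 153125/32 + 153125/128 = 30625/192.
∫_0^5/2 u² dx = 109375/1536, so ||u||_L² = 125*sqrt(42)/96.
∫_0^5/2 (u')² dx = 30625/192, so ||u'||_L² = 175*sqrt(3)/24.
Ratio ||u||_L² / ||u'||_L² = 5*sqrt(14)/28.
Sharp Poincaré constant on H^1_0(0, 5/2) is C_P = L/π = 5/(2*π), achieved by sin(2*π/5·x).
A polynomial bump cannot attain the sharp Poincaré constant (only the first sine eigenfunction does), so the ratio is strictly less than C_P, consistent with ||u||_L² ≤ C_P ||u'||_L².


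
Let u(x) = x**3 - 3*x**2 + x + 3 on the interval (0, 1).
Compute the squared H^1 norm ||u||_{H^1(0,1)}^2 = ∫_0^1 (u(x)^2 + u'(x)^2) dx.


||u||_{H^1}^2 = 199/21

The H^1 norm (squared) on an interval (0, L) is
  ||u||_{H^1}^2 = ∫_0^L u(x)^2 dx + ∫_0^L u'(x)^2 dx.
Compute u'(x) = 3*x**2 - 6*x + 1.
Then u(x)^2 = x**6 - 6*x**5 + 11*x**4 - 17*x**2 + 6*x + 9 and u'(x)^2 = 9*x**4 - 36*x**3 + 42*x**2 - 12*x + 1.
Integrate each monomial from 0 to 1 using ∫_0^1 c·x^n dx = c·1^(n+1)/(n+1):
  ∫_0^1 u(x)^2 dx = ∫_0^1 (x^6 - 6*x^5 + 11*x^4 - 17*x^2 + 6*x + 9) dx. Term by term:
    ∫_0^1 x^6 dx = 1/7;  ∫_0^1 -6*x^5 dx = -1;  ∫_0^1 11*x^4 dx = 11/5;
    ∫_0^1 -17*x^2 dx = -17/3;  ∫_0^1 6*x dx = 3;  ∫_0^1 9 dx = 9.
  Sum: 1/7 − 1 + 11/5 − 17/3 + 3 + 9 = 806/105.
  ∫_0^1 u'(x)^2 dx = ∫_0^1 (9*x^4 - 36*x^3 + 42*x^2 - 12*x + 1) dx. Term by term:
    ∫_0^1 9*x^4 dx = 9/5;  ∫_0^1 -36*x^3 dx = -9;  ∫_0^1 42*x^2 dx = 14;
    ∫_0^1 -12*x dx = -6;  ∫_0^1 1 dx = 1.
  Sum: 9/5 − 9 + 14 − 6 + 1 = 9/5.
Adding: ||u||_{H^1}^2 = 806/105 + 9/5 = 199/21.


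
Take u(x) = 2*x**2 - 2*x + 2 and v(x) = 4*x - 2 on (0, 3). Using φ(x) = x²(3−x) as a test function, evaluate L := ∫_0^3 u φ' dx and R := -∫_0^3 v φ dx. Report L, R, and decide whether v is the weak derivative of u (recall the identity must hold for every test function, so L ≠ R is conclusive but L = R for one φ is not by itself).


LHS = -351/10, RHS = -351/10. Yes, v = u' weakly.

u(x) = 2*x**2 - 2*x + 2, classical derivative u'(x) = 4*x - 2.
φ(x) = x²(3−x), so φ'(x) = 3*x*(2 - x).
Note φ(0) = φ(3) = 0, so the boundary term u·φ vanishes.
LHS = ∫_0^3 u(x) φ'(x) dx = ∫_0^3 (-6*x^4 + 18*x^3 - 18*x^2 + 12*x) dx. Term by term:
  ∫_0^3 -6*x^4 dx = -1458/5;  ∫_0^3 18*x^3 dx = 729/2;  ∫_0^3 -18*x^2 dx = -162;
  ∫_0^3 12*x dx = 54.
Sum: -1458/5 + 729/2 − 162 + 54 = -351/10.
So LHS = -351/10.
∫_0^3 v(x) φ(x) dx = ∫_0^3 (-4*x^4 + 14*x^3 - 6*x^2) dx. Term by term:
  ∫_0^3 -4*x^4 dx = -972/5;  ∫_0^3 14*x^3 dx = 567/2;  ∫_0^3 -6*x^2 dx = -54.
Sum: -972/5 + 567/2 − 54 = 351/10.
So RHS = -∫_0^3 v(x) φ(x) dx = -351/10.
LHS = RHS, so the identity holds for this test φ.
Moreover u is smooth here and v(x) = u'(x) = 4*x - 2 pointwise, so the identity holds for every test function. Hence v is the weak derivative of u.


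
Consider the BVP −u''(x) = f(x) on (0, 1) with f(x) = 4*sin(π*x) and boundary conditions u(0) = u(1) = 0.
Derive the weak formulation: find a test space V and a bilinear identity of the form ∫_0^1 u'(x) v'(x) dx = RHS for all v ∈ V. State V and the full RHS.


V = H^1_0(0, 1) (so v(0) = v(1) = 0); weak form: ∫_0^1 u'v' dx = ∫_0^1 (4*sin(π*x)) v dx for all v ∈ V.

Multiply both sides by a test function v and integrate from 0 to 1:
  ∫_0^1 −u''(x) v(x) dx = ∫_0^1 f(x) v(x) dx.
Integrate the LHS by parts once:
  ∫_0^1 −u'' v dx = −[u'(x) v(x)]_0^1 + ∫_0^1 u'(x) v'(x) dx.
Thus ∫_0^1 u'(x) v'(x) dx = ∫_0^1 f(x) v(x) dx + [u'(x) v(x)]_0^1.
Choose V so that boundary terms are either known or forced to vanish.
u is Dirichlet: u(0) = u(1) = 0. Let V = H^1_0(0, 1); then v(0) = v(1) = 0, and [u' v]_0^1 = 0.
Weak formulation: find u (satisfying any essential BC) such that ∫_0^1 u'(x) v'(x) dx = ∫_0^1 f v dx for all v ∈ V.
Substituting f(x) = 4*sin(π*x), the right-hand side is ∫_0^1 (4*sin(π*x)) v dx.


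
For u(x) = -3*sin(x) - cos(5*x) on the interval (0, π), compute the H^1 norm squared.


||u||_{H^1(0,π)}^2 = 22*π

u'(x) = 5*sin(5*x) - 3*cos(x).
Expand u² and (u')² and integrate term by term on (0, π), using: for integers n ≥ 1, ∫_0^π sin²(nx) dx = ∫_0^π cos²(nx) dx = π/2; for n ≠ n', ∫_0^π sin(nx)sin(n'x) dx = ∫_0^π cos(nx)cos(n'x) dx = 0; and by product-to-sum, ∫_0^π sin(nx)cos(n'x) dx = ½∫_0^π [sin((n+n')x) + sin((n−n')x)] dx, which is 0 when n+n' is even and 2n/(n²−n'²) when n+n' is odd (it need not vanish on (0, π)).
  u² squared terms: (-1)²·∫cos(5x)² dx = 1·π/2 = π/2;  (-3)²·∫sin(x)² dx = 9·π/2 = 9*π/2.
  u² cross terms: 2·(-1)·(-3)·∫cos(5x)·sin(x) dx = 6·(0) = 0.
  So ∫_0^π u² dx = π/2 + 9*π/2 + 0 = 5*π.
  (u')² squared terms: (-3)²·∫cos(x)² dx = 9·π/2 = 9*π/2;  (5)²·∫sin(5x)² dx = 25·π/2 = 25*π/2.
  (u')² cross terms: 2·(-3)·(5)·∫cos(x)·sin(5x) dx = -30·(0) = 0.
  So ∫_0^π (u')² dx = 9*π/2 + 25*π/2 + 0 = 17*π.
||u||_{H^1}^2 = (5*π) + (17*π) = 22*π.


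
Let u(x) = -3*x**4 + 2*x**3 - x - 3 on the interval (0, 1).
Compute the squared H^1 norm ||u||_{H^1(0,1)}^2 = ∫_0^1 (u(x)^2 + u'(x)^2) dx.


||u||_{H^1}^2 = 839/42

The H^1 norm (squared) on an interval (0, L) is
  ||u||_{H^1}^2 = ∫_0^L u(x)^2 dx + ∫_0^L u'(x)^2 dx.
Compute u'(x) = -12*x**3 + 6*x**2 - 1.
Then u(x)^2 = 9*x**8 - 12*x**7 + 4*x**6 + 6*x**5 + 14*x**4 - 12*x**3 + x**2 + 6*x + 9 and u'(x)^2 = 144*x**6 - 144*x**5 + 36*x**4 + 24*x**3 - 12*x**2 + 1.
Integrate each monomial from 0 to 1 using ∫_0^1 c·x^n dx = c·1^(n+1)/(n+1):
  ∫_0^1 u(x)^2 dx = ∫_0^1 (9*x^8 - 12*x^7 + 4*x^6 + 6*x^5 + 14*x^4 - 12*x^3 + x^2 + 6*x + 9) dx. Term by term:
    ∫_0^1 9*x^8 dx = 1;  ∫_0^1 -12*x^7 dx = -3/2;  ∫_0^1 4*x^6 dx = 4/7;
    ∫_0^1 6*x^5 dx = 1;  ∫_0^1 14*x^4 dx = 14/5;  ∫_0^1 -12*x^3 dx = -3;
    ∫_0^1 x^2 dx = 1/3;  ∫_0^1 6*x dx = 3;  ∫_0^1 9 dx = 9.
  Sum: 1 − 3/2 + 4/7 + 1 + 14/5 − 3 + 1/3 + 3 + 9 = 2773/210.
  ∫_0^1 u'(x)^2 dx = ∫_0^1 (144*x^6 - 144*x^5 + 36*x^4 + 24*x^3 - 12*x^2 + 1) dx. Term by term:
    ∫_0^1 144*x^6 dx = 144/7;  ∫_0^1 -144*x^5 dx = -24;  ∫_0^1 36*x^4 dx = 36/5;
    ∫_0^1 24*x^3 dx = 6;  ∫_0^1 -12*x^2 dx = -4;  ∫_0^1 1 dx = 1.
  Sum: 144/7 − 24 + 36/5 + 6 − 4 + 1 = 237/35.
Adding: ||u||_{H^1}^2 = 2773/210 + 237/35 = 839/42.


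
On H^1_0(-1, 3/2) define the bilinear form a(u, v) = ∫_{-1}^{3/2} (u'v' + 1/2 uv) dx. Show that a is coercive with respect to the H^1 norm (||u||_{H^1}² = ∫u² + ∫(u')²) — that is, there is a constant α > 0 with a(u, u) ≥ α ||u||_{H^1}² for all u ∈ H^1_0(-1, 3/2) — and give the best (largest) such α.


α = (25 + 8*π^2)/(2*(25 + 4*π^2))

Coercivity of a(·,·) on H^1_0(-1, 3/2) means a(u, u) ≥ α ||u||_{H^1}² for every u ∈ H^1_0.
The interval has length L = 5/2, and Poincaré/coercivity depend only on L. Here a(u, u) = ∫(u')² + (1/2)·∫u².
Here 0 < c = 1/2 < 1. The condition a(u,u) ≥ α||u||_{H^1}² reads (1−α)∫(u')² ≥ (α−c)∫u². Any admissible α is ≤ 1 (rapidly oscillating u have ∫u²/∫(u')² → 0), and α = 1 would force 0 ≥ (1−c)∫u², impossible since c < 1; so 1−α > 0. By the sharp Poincaré inequality on H^1_0 of an interval of length L, ∫(u')² ≥ (π/L)²∫u² with equality for the first sine mode sin(π(x−x₀)/L) (x₀ the left endpoint), so the inequality holds for all u iff (1−α)(π/L)² ≥ α − c, i.e. α ≤ ((π/L)² + c)/((π/L)² + 1) = (1 + c(L/π)²)/(1 + (L/π)²). With (π/L)² = 4*π^2/25 and c = 1/2, the largest admissible constant is α = ((π/L)² + c)/((π/L)² + 1).
Simplifying, α = (25 + 8*π^2)/(2*(25 + 4*π^2)).


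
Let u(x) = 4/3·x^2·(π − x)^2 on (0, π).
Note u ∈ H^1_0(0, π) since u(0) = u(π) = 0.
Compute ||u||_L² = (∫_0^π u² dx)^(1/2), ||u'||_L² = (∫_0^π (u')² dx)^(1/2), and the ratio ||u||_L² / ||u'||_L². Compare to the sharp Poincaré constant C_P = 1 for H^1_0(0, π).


||u||_L² / ||u'||_L² = sqrt(3)*π/6 < C_P = 1.

u(x) = 4/3·x^2·(π − x)^2, so u'(x) = 8*x*(x - π)*(2*x - π)/3.
u(x) = 4/3·x^2·(π − x)^2 vanishes at x = 0 and x = π, so u ∈ H^1_0(0, π). Differentiate via the product rule and integrate the resulting polynomials term by term.
  ∫_0^π u² dx = ∫_0^π (16*x^8/9 - 64*π*x^7/9 + 32*π^2*x^6/3 - 64*π^3*x^5/9 + 16*π^4*x^4/9) dx. Term by term:
    ∫_0^π 16*x^8/9 dx = 16*π^9/81;  ∫_0^π -64*π*x^7/9 dx = -8*π^9/9;  ∫_0^π 32*π^2*x^6/3 dx = 32*π^9/21;
    ∫_0^π -64*π^3*x^5/9 dx = -32*π^9/27;  ∫_0^π 16*π^4*x^4/9 dx = 16*π^9/45.
  Sum: 16*π^9/81 − 8*π^9/9 + 32*π^9/21 − 32*π^9/27 + 16*π^9/45 = 8*π^9/2835.
  ∫_0^π (u')² dx = ∫_0^π (256*x^6/9 - 256*π*x^5/3 + 832*π^2*x^4/9 - 128*π^3*x^3/3 + 64*π^4*x^2/9) dx. Term by term:
    ∫_0^π 256*x^6/9 dx = 256*π^7/63;  ∫_0^π -256*π*x^5/3 dx = -128*π^7/9;  ∫_0^π 832*π^2*x^4/9 dx = 832*π^7/45;
    ∫_0^π -128*π^3*x^3/3 dx = -32*π^7/3;  ∫_0^π 64*π^4*x^2/9 dx = 64*π^7/27.
  Sum: 256*π^7/63 − 128*π^7/9 + 832*π^7/45 − 32*π^7/3 + 64*π^7/27 = 32*π^7/945.
∫_0^π u² dx = 8*π^9/2835, so ||u||_L² = 2*sqrt(70)*π^(9/2)/315.
∫_0^π (u')² dx = 32*π^7/945, so ||u'||_L² = 4*sqrt(210)*π^(7/2)/315.
Ratio ||u||_L² / ||u'||_L² = sqrt(3)*π/6.
Sharp Poincaré constant on H^1_0(0, π) is C_P = L/π = 1, achieved by sin(x).
A polynomial bump cannot attain the sharp Poincaré constant (only the first sine eigenfunction does), so the ratio is strictly less than C_P, consistent with ||u||_L² ≤ C_P ||u'||_L².


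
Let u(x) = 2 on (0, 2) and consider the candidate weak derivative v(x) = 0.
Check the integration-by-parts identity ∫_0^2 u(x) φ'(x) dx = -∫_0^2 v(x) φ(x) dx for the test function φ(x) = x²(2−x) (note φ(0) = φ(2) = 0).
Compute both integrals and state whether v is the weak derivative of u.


LHS = 0, RHS = 0. Yes, v = u' weakly.

u(x) = 2, classical derivative u'(x) = 0.
φ(x) = x²(2−x), so φ'(x) = x*(4 - 3*x).
Note φ(0) = φ(2) = 0, so the boundary term u·φ vanishes.
LHS = ∫_0^2 u(x) φ'(x) dx = ∫_0^2 (-6*x^2 + 8*x) dx. Term by term:
  ∫_0^2 -6*x^2 dx = -16;  ∫_0^2 8*x dx = 16.
Sum: -16 + 16 = 0.
So LHS = 0.
∫_0^2 v(x) φ(x) dx = ∫_0^2 (0) dx. Term by term:
  ∫_0^2 0 dx = 0.
So RHS = -∫_0^2 v(x) φ(x) dx = 0.
LHS = RHS, so the identity holds for this test φ.
Moreover u is smooth here and v(x) = u'(x) = 0 pointwise, so the identity holds for every test function. Hence v is the weak derivative of u.


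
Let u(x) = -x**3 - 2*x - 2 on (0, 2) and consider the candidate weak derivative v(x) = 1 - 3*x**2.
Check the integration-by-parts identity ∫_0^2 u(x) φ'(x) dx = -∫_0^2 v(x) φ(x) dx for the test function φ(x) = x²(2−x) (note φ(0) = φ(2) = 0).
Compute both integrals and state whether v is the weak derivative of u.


LHS = 136/15, RHS = 76/15. No, v is not the weak derivative of u.

u(x) = -x**3 - 2*x - 2, classical derivative u'(x) = -3*x**2 - 2.
φ(x) = x²(2−x), so φ'(x) = x*(4 - 3*x).
Note φ(0) = φ(2) = 0, so the boundary term u·φ vanishes.
LHS = ∫_0^2 u(x) φ'(x) dx = ∫_0^2 (3*x^5 - 4*x^4 + 6*x^3 - 2*x^2 - 8*x) dx. Term by term:
  ∫_0^2 3*x^5 dx = 32;  ∫_0^2 -4*x^4 dx = -128/5;  ∫_0^2 6*x^3 dx = 24;
  ∫_0^2 -2*x^2 dx = -16/3;  ∫_0^2 -8*x dx = -16.
Sum: 32 − 128/5 + 24 − 16/3 − 16 = 136/15.
So LHS = 136/15.
∫_0^2 v(x) φ(x) dx = ∫_0^2 (3*x^5 - 6*x^4 - x^3 + 2*x^2) dx. Term by term:
  ∫_0^2 3*x^5 dx = 32;  ∫_0^2 -6*x^4 dx = -192/5;  ∫_0^2 -x^3 dx = -4;
  ∫_0^2 2*x^2 dx = 16/3.
Sum: 32 − 192/5 − 4 + 16/3 = -76/15.
So RHS = -∫_0^2 v(x) φ(x) dx = 76/15.
LHS − RHS = 4 ≠ 0, so the identity fails.
(For a valid weak derivative the identity must hold for EVERY test function, in particular this one. The failure shows v is NOT the weak derivative of u.)
Correct weak derivative would be u'(x) = -3*x**2 - 2.


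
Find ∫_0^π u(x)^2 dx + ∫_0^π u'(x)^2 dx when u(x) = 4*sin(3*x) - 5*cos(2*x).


||u||_{H^1(0,π)}^2 = -240 + 285*π/2

u'(x) = 10*sin(2*x) + 12*cos(3*x).
Expand u² and (u')² and integrate term by term on (0, π), using: for integers n ≥ 1, ∫_0^π sin²(nx) dx = ∫_0^π cos²(nx) dx = π/2; for n ≠ n', ∫_0^π sin(nx)sin(n'x) dx = ∫_0^π cos(nx)cos(n'x) dx = 0; and by product-to-sum, ∫_0^π sin(nx)cos(n'x) dx = ½∫_0^π [sin((n+n')x) + sin((n−n')x)] dx, which is 0 when n+n' is even and 2n/(n²−n'²) when n+n' is odd (it need not vanish on (0, π)).
  u² squared terms: (-5)²·∫cos(2x)² dx = 25·π/2 = 25*π/2;  (4)²·∫sin(3x)² dx = 16·π/2 = 8*π.
  u² cross terms: 2·(-5)·(4)·∫cos(2x)·sin(3x) dx = -40·(6/5) = -48.
  So ∫_0^π u² dx = 25*π/2 + 8*π − 48 = -48 + 41*π/2.
  (u')² squared terms: (10)²·∫sin(2x)² dx = 100·π/2 = 50*π;  (12)²·∫cos(3x)² dx = 144·π/2 = 72*π.
  (u')² cross terms: 2·(10)·(12)·∫sin(2x)·cos(3x) dx = 240·(-4/5) = -192.
  So ∫_0^π (u')² dx = 50*π + 72*π − 192 = -192 + 122*π.
||u||_{H^1}^2 = (-48 + 41*π/2) + (-192 + 122*π) = -240 + 285*π/2.


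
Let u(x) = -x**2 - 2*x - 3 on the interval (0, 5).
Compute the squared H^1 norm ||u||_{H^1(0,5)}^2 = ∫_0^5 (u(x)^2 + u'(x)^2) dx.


||u||_{H^1}^2 = 6445/3

The H^1 norm (squared) on an interval (0, L) is
  ||u||_{H^1}^2 = ∫_0^L u(x)^2 dx + ∫_0^L u'(x)^2 dx.
Compute u'(x) = -2*x - 2.
Then u(x)^2 = x**4 + 4*x**3 + 10*x**2 + 12*x + 9 and u'(x)^2 = 4*x**2 + 8*x + 4.
Integrate each monomial from 0 to 5 using ∫_0^5 c·x^n dx = c·5^(n+1)/(n+1):
  ∫_0^5 u(x)^2 dx = ∫_0^5 (x^4 + 4*x^3 + 10*x^2 + 12*x + 9) dx. Term by term:
    ∫_0^5 x^4 dx = 625;  ∫_0^5 4*x^3 dx = 625;  ∫_0^5 10*x^2 dx = 1250/3;
    ∫_0^5 12*x dx = 150;  ∫_0^5 9 dx = 45.
  Sum: 625 + 625 + 1250/3 + 150 + 45 = 5585/3.
  ∫_0^5 u'(x)^2 dx = ∫_0^5 (4*x^2 + 8*x + 4) dx. Term by term:
    ∫_0^5 4*x^2 dx = 500/3;  ∫_0^5 8*x dx = 100;  ∫_0^5 4 dx = 20.
  Sum: 500/3 + 100 + 20 = 860/3.
Adding: ||u||_{H^1}^2 = 5585/3 + 860/3 = 6445/3.


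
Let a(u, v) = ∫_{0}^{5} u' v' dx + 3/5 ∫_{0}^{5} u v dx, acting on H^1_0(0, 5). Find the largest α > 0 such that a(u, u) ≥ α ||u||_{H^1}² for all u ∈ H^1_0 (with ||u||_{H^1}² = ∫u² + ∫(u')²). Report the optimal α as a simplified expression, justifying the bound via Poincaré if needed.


α = (π^2 + 15)/(π^2 + 25)

Coercivity of a(·,·) on H^1_0(0, 5) means a(u, u) ≥ α ||u||_{H^1}² for every u ∈ H^1_0.
The interval has length L = 5, and Poincaré/coercivity depend only on L. Here a(u, u) = ∫(u')² + (3/5)·∫u².
Here 0 < c = 3/5 < 1. The condition a(u,u) ≥ α||u||_{H^1}² reads (1−α)∫(u')² ≥ (α−c)∫u². Any admissible α is ≤ 1 (rapidly oscillating u have ∫u²/∫(u')² → 0), and α = 1 would force 0 ≥ (1−c)∫u², impossible since c < 1; so 1−α > 0. By the sharp Poincaré inequality on H^1_0 of an interval of length L, ∫(u')² ≥ (π/L)²∫u² with equality for the first sine mode sin(π(x−x₀)/L) (x₀ the left endpoint), so the inequality holds for all u iff (1−α)(π/L)² ≥ α − c, i.e. α ≤ ((π/L)² + c)/((π/L)² + 1) = (1 + c(L/π)²)/(1 + (L/π)²). With (π/L)² = π^2/25 and c = 3/5, the largest admissible constant is α = ((π/L)² + c)/((π/L)² + 1).
Simplifying, α = (π^2 + 15)/(π^2 + 25).


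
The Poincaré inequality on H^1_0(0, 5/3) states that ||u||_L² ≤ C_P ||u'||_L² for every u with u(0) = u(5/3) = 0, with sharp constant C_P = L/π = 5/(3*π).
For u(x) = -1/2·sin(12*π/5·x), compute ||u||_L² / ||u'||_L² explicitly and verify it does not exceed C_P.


||u||_L² / ||u'||_L² = 5/(12*π) < C_P = 5/(3*π).

u(x) = -1/2·sin(12*π/5·x), so u'(x) = -6*π*cos(12*π*x/5)/5.
Writing u(x) = A·sin(kπx/L) with A = -1/2 and k = 4, use ∫_0^L sin²(kπx/L) dx = L/2 and ∫_0^L cos²(kπx/L) dx = L/2.
u² = 1/4·sin²(12*π/5·x) and (u')² = 36*π^2/25·cos²(12*π/5·x), and each of sin², cos² integrates to L/2 = 5/6 over (0, 5/3).
∫_0^5/3 u² dx = 5/24, so ||u||_L² = sqrt(30)/12.
∫_0^5/3 (u')² dx = 6*π^2/5, so ||u'||_L² = sqrt(30)*π/5.
Ratio ||u||_L² / ||u'||_L² = 5/(12*π).
Sharp Poincaré constant on H^1_0(0, 5/3) is C_P = L/π = 5/(3*π), achieved by sin(3*π/5·x).
This is the k = 4 harmonic; the ratio L/(kπ) is strictly less than C_P = L/π, consistent with the sharp inequality ||u||_L² ≤ C_P ||u'||_L².


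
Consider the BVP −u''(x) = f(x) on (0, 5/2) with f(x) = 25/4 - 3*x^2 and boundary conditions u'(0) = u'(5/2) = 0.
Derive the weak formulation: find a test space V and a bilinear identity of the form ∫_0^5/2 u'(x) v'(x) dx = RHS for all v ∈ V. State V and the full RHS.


V = H^1(0, 5/2) (no boundary constraint on v; u is determined up to an additive constant); weak form: ∫_0^5/2 u'v' dx = ∫_0^5/2 (25/4 - 3*x^2) v dx for all v ∈ V.

Multiply both sides by a test function v and integrate from 0 to 5/2:
  ∫_0^5/2 −u''(x) v(x) dx = ∫_0^5/2 f(x) v(x) dx.
Integrate the LHS by parts once:
  ∫_0^5/2 −u'' v dx = −[u'(x) v(x)]_0^5/2 + ∫_0^5/2 u'(x) v'(x) dx.
Thus ∫_0^5/2 u'(x) v'(x) dx = ∫_0^5/2 f(x) v(x) dx + [u'(x) v(x)]_0^5/2.
Choose V so that boundary terms are either known or forced to vanish.
u has homogeneous Neumann: u'(0) = u'(5/2) = 0. So [u' v]_0^5/2 = 0·v(5/2) − 0·v(0) = 0 for any v; take V = H^1(0, 5/2).
Weak formulation: find u (satisfying any essential BC) such that ∫_0^5/2 u'(x) v'(x) dx = ∫_0^5/2 f v dx for all v ∈ V (homogeneous Neumann, so boundary terms vanish).
Substituting f(x) = 25/4 - 3*x^2, the right-hand side is ∫_0^5/2 (25/4 - 3*x^2) v dx.
Compatibility check (pure Neumann): taking v ≡ 1 ∈ V gives 0 = ∫_0^5/2 f dx + (0) − (0), i.e. ∫_0^5/2 f dx must equal u'(0) − u'(5/2) = 0. Indeed ∫_0^5/2 (25/4 - 3*x^2) dx = 0, so the data are compatible. The solution is then unique only up to an additive constant (fix it e.g. by requiring ∫_0^5/2 u dx = 0).


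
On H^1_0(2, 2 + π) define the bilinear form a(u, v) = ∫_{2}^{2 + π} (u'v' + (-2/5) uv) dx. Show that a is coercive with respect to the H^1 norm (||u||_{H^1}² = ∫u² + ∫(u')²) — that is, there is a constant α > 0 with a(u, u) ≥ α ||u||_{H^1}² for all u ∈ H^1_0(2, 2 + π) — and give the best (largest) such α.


α = 3/10

Coercivity of a(·,·) on H^1_0(2, 2 + π) means a(u, u) ≥ α ||u||_{H^1}² for every u ∈ H^1_0.
The interval has length L = π, and Poincaré/coercivity depend only on L. Here a(u, u) = ∫(u')² + (-2/5)·∫u².
Here c = -2/5 < 0 with |c| < (π/L)² = 1, so coercivity still holds. The condition a(u,u) ≥ α||u||_{H^1}² reads (1−α)∫(u')² ≥ (α−c)∫u². Any admissible α is ≤ 1 (rapidly oscillating u have ∫u²/∫(u')² → 0), and α = 1 would force 0 ≥ (1−c)∫u², impossible since c < 1; so 1−α > 0. By the sharp Poincaré inequality on H^1_0 of an interval of length L, ∫(u')² ≥ (π/L)²∫u² with equality for the first sine mode sin(π(x−x₀)/L) (x₀ the left endpoint), so the inequality holds for all u iff (1−α)(π/L)² ≥ α − c, i.e. α ≤ ((π/L)² + c)/((π/L)² + 1) = (1 + c(L/π)²)/(1 + (L/π)²). (Direct route, valid since c ≤ 0: Poincaré gives c∫u² ≥ c(L/π)²∫(u')², so a(u,u) ≥ (1 + c(L/π)²)∫(u')², while ||u||_{H^1}² ≤ (1 + (L/π)²)∫(u')²; dividing yields the same α.) With (π/L)² = 1 and c = -2/5, the largest admissible constant is α = ((π/L)² + c)/((π/L)² + 1).
Simplifying, α = 3/10.


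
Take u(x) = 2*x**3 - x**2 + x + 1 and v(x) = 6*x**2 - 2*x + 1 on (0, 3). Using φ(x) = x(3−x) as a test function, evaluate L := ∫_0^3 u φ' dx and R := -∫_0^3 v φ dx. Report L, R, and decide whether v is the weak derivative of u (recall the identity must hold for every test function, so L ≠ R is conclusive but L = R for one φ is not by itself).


LHS = -639/10, RHS = -639/10. Yes, v = u' weakly.

u(x) = 2*x**3 - x**2 + x + 1, classical derivative u'(x) = 6*x**2 - 2*x + 1.
φ(x) = x(3−x), so φ'(x) = 3 - 2*x.
Note φ(0) = φ(3) = 0, so the boundary term u·φ vanishes.
LHS = ∫_0^3 u(x) φ'(x) dx = ∫_0^3 (-4*x^4 + 8*x^3 - 5*x^2 + x + 3) dx. Term by term:
  ∫_0^3 -4*x^4 dx = -972/5;  ∫_0^3 8*x^3 dx = 162;  ∫_0^3 -5*x^2 dx = -45;
  ∫_0^3 x dx = 9/2;  ∫_0^3 3 dx = 9.
Sum: -972/5 + 162 − 45 + 9/2 + 9 = -639/10.
So LHS = -639/10.
∫_0^3 v(x) φ(x) dx = ∫_0^3 (-6*x^4 + 20*x^3 - 7*x^2 + 3*x) dx. Term by term:
  ∫_0^3 -6*x^4 dx = -1458/5;  ∫_0^3 20*x^3 dx = 405;  ∫_0^3 -7*x^2 dx = -63;
  ∫_0^3 3*x dx = 27/2.
Sum: -1458/5 + 405 − 63 + 27/2 = 639/10.
So RHS = -∫_0^3 v(x) φ(x) dx = -639/10.
LHS = RHS, so the identity holds for this test φ.
Moreover u is smooth here and v(x) = u'(x) = 6*x**2 - 2*x + 1 pointwise, so the identity holds for every test function. Hence v is the weak derivative of u.


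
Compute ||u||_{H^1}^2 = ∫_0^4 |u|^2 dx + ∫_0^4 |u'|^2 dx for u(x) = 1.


||u||_{H^1}^2 = 4

The H^1 norm (squared) on an interval (0, L) is
  ||u||_{H^1}^2 = ∫_0^L u(x)^2 dx + ∫_0^L u'(x)^2 dx.
Compute u'(x) = 0.
Then u(x)^2 = 1 and u'(x)^2 = 0.
Integrate each monomial from 0 to 4 using ∫_0^4 c·x^n dx = c·4^(n+1)/(n+1):
  ∫_0^4 u(x)^2 dx = ∫_0^4 (1) dx. Term by term:
    ∫_0^4 1 dx = 4.
  ∫_0^4 u'(x)^2 dx = ∫_0^4 (0) dx. Term by term:
    ∫_0^4 0 dx = 0.
Adding: ||u||_{H^1}^2 = 4 + 0 = 4.


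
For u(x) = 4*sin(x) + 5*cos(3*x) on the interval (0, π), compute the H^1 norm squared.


||u||_{H^1(0,π)}^2 = 141*π

u'(x) = -15*sin(3*x) + 4*cos(x).
Expand u² and (u')² and integrate term by term on (0, π), using: for integers n ≥ 1, ∫_0^π sin²(nx) dx = ∫_0^π cos²(nx) dx = π/2; for n ≠ n', ∫_0^π sin(nx)sin(n'x) dx = ∫_0^π cos(nx)cos(n'x) dx = 0; and by product-to-sum, ∫_0^π sin(nx)cos(n'x) dx = ½∫_0^π [sin((n+n')x) + sin((n−n')x)] dx, which is 0 when n+n' is even and 2n/(n²−n'²) when n+n' is odd (it need not vanish on (0, π)).
  u² squared terms: (4)²·∫sin(x)² dx = 16·π/2 = 8*π;  (5)²·∫cos(3x)² dx = 25·π/2 = 25*π/2.
  u² cross terms: 2·(4)·(5)·∫sin(x)·cos(3x) dx = 40·(0) = 0.
  So ∫_0^π u² dx = 8*π + 25*π/2 + 0 = 41*π/2.
  (u')² squared terms: (-15)²·∫sin(3x)² dx = 225·π/2 = 225*π/2;  (4)²·∫cos(x)² dx = 16·π/2 = 8*π.
  (u')² cross terms: 2·(-15)·(4)·∫sin(3x)·cos(x) dx = -120·(0) = 0.
  So ∫_0^π (u')² dx = 225*π/2 + 8*π + 0 = 241*π/2.
||u||_{H^1}^2 = (41*π/2) + (241*π/2) = 141*π.


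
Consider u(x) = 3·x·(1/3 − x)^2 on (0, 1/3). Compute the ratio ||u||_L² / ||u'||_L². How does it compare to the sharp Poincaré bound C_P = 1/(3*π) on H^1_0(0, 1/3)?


||u||_L² / ||u'||_L² = sqrt(14)/42 < C_P = 1/(3*π).

u(x) = 3·x·(1/3 − x)^2, so u'(x) = (x - 1/3)*(9*x - 1).
u(x) = 3·x·(1/3 − x)^2 vanishes at x = 0 and x = 1/3, so u ∈ H^1_0(0, 1/3). Differentiate via the product rule and integrate the resulting polynomials term by term.
  ∫_0^1/3 u² dx = ∫_0^1/3 (9*x^6 - 12*x^5 + 6*x^4 - 4*x^3/3 + x^2/9) dx. Term by term:
    ∫_0^1/3 9*x^6 dx = 1/1701;  ∫_0^1/3 -12*x^5 dx = -2/729;  ∫_0^1/3 6*x^4 dx = 2/405;
    ∫_0^1/3 -4*x^3/3 dx = -1/243;  ∫_0^1/3 x^2/9 dx = 1/729.
  Sum: 1/1701 − 2/729 + 2/405 − 1/243 + 1/729 = 1/25515.
  ∫_0^1/3 (u')² dx = ∫_0^1/3 (81*x^4 - 72*x^3 + 22*x^2 - 8*x/3 + 1/9) dx. Term by term:
    ∫_0^1/3 81*x^4 dx = 1/15;  ∫_0^1/3 -72*x^3 dx = -2/9;  ∫_0^1/3 22*x^2 dx = 22/81;
    ∫_0^1/3 -8*x/3 dx = -4/27;  ∫_0^1/3 1/9 dx = 1/27.
  Sum: 1/15 − 2/9 + 22/81 − 4/27 + 1/27 = 2/405.
∫_0^1/3 u² dx = 1/25515, so ||u||_L² = sqrt(35)/945.
∫_0^1/3 (u')² dx = 2/405, so ||u'||_L² = sqrt(10)/45.
Ratio ||u||_L² / ||u'||_L² = sqrt(14)/42.
Sharp Poincaré constant on H^1_0(0, 1/3) is C_P = L/π = 1/(3*π), achieved by sin(3*π·x).
A polynomial bump cannot attain the sharp Poincaré constant (only the first sine eigenfunction does), so the ratio is strictly less than C_P, consistent with ||u||_L² ≤ C_P ||u'||_L².


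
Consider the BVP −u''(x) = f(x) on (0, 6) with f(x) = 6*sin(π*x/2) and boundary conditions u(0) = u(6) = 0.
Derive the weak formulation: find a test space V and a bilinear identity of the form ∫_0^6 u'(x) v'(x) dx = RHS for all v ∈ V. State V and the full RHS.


V = H^1_0(0, 6) (so v(0) = v(6) = 0); weak form: ∫_0^6 u'v' dx = ∫_0^6 (6*sin(π*x/2)) v dx for all v ∈ V.

Multiply both sides by a test function v and integrate from 0 to 6:
  ∫_0^6 −u''(x) v(x) dx = ∫_0^6 f(x) v(x) dx.
Integrate the LHS by parts once:
  ∫_0^6 −u'' v dx = −[u'(x) v(x)]_0^6 + ∫_0^6 u'(x) v'(x) dx.
Thus ∫_0^6 u'(x) v'(x) dx = ∫_0^6 f(x) v(x) dx + [u'(x) v(x)]_0^6.
Choose V so that boundary terms are either known or forced to vanish.
u is Dirichlet: u(0) = u(6) = 0. Let V = H^1_0(0, 6); then v(0) = v(6) = 0, and [u' v]_0^6 = 0.
Weak formulation: find u (satisfying any essential BC) such that ∫_0^6 u'(x) v'(x) dx = ∫_0^6 f v dx for all v ∈ V.
Substituting f(x) = 6*sin(π*x/2), the right-hand side is ∫_0^6 (6*sin(π*x/2)) v dx.


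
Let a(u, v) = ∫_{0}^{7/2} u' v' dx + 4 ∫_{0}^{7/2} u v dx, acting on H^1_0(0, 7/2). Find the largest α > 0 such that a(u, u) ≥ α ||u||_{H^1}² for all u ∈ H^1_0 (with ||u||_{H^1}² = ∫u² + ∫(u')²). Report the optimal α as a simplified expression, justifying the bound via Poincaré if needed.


α = 1

Coercivity of a(·,·) on H^1_0(0, 7/2) means a(u, u) ≥ α ||u||_{H^1}² for every u ∈ H^1_0.
The interval has length L = 7/2, and Poincaré/coercivity depend only on L. Here a(u, u) = ∫(u')² + (4)·∫u².
Here c = 4 ≥ 1, so a(u,u) = ∫(u')² + c∫u² ≥ ∫(u')² + ∫u² = ||u||_{H^1}², i.e. α = 1 works. No larger α is possible: a(u,u) ≥ α||u||_{H^1}² means (1−α)∫(u')² ≥ (α−c)∫u², and for the modes u_n = sin(nπ(x−x₀)/L) (x₀ the left endpoint) one has ∫u_n²/∫(u_n')² = (L/(nπ))² → 0, so a(u_n,u_n)/||u_n||_{H^1}² → 1. Hence the optimal constant is α = 1.
Therefore α = 1.


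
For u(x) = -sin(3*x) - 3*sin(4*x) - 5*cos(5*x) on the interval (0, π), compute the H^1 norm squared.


||u||_{H^1(0,π)}^2 = -2080/3 + 813*π/2

u'(x) = 25*sin(5*x) - 3*cos(3*x) - 12*cos(4*x).
Expand u² and (u')² and integrate term by term on (0, π), using: for integers n ≥ 1, ∫_0^π sin²(nx) dx = ∫_0^π cos²(nx) dx = π/2; for n ≠ n', ∫_0^π sin(nx)sin(n'x) dx = ∫_0^π cos(nx)cos(n'x) dx = 0; and by product-to-sum, ∫_0^π sin(nx)cos(n'x) dx = ½∫_0^π [sin((n+n')x) + sin((n−n')x)] dx, which is 0 when n+n' is even and 2n/(n²−n'²) when n+n' is odd (it need not vanish on (0, π)).
  u² squared terms: (-1)²·∫sin(3x)² dx = 1·π/2 = π/2;  (-5)²·∫cos(5x)² dx = 25·π/2 = 25*π/2;  (-3)²·∫sin(4x)² dx = 9·π/2 = 9*π/2.
  u² cross terms: 2·(-1)·(-5)·∫sin(3x)·cos(5x) dx = 10·(0) = 0;  2·(-1)·(-3)·∫sin(3x)·sin(4x) dx = 6·(0) = 0;  2·(-5)·(-3)·∫cos(5x)·sin(4x) dx = 30·(-8/9) = -80/3.
  So ∫_0^π u² dx = π/2 + 25*π/2 + 9*π/2 + 0 + 0 − 80/3 = -80/3 + 35*π/2.
  (u')² squared terms: (-12)²·∫cos(4x)² dx = 144·π/2 = 72*π;  (-3)²·∫cos(3x)² dx = 9·π/2 = 9*π/2;  (25)²·∫sin(5x)² dx = 625·π/2 = 625*π/2.
  (u')² cross terms: 2·(-12)·(-3)·∫cos(4x)·cos(3x) dx = 72·(0) = 0;  2·(-12)·(25)·∫cos(4x)·sin(5x) dx = -600·(10/9) = -2000/3;  2·(-3)·(25)·∫cos(3x)·sin(5x) dx = -150·(0) = 0.
  So ∫_0^π (u')² dx = 72*π + 9*π/2 + 625*π/2 + 0 − 2000/3 + 0 = -2000/3 + 389*π.
||u||_{H^1}^2 = (-80/3 + 35*π/2) + (-2000/3 + 389*π) = -2080/3 + 813*π/2.
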